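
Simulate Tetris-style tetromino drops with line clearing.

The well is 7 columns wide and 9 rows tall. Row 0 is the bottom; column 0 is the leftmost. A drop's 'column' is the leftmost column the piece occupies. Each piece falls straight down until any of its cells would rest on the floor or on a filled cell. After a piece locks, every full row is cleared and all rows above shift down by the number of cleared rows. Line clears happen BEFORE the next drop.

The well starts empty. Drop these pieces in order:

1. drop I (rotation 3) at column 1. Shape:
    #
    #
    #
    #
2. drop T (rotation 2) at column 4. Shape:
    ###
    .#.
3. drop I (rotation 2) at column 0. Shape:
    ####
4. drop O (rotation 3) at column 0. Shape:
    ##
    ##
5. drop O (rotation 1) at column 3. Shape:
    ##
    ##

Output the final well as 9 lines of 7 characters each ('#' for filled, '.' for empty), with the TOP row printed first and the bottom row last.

Drop 1: I rot3 at col 1 lands with bottom-row=0; cleared 0 line(s) (total 0); column heights now [0 4 0 0 0 0 0], max=4
Drop 2: T rot2 at col 4 lands with bottom-row=0; cleared 0 line(s) (total 0); column heights now [0 4 0 0 2 2 2], max=4
Drop 3: I rot2 at col 0 lands with bottom-row=4; cleared 0 line(s) (total 0); column heights now [5 5 5 5 2 2 2], max=5
Drop 4: O rot3 at col 0 lands with bottom-row=5; cleared 0 line(s) (total 0); column heights now [7 7 5 5 2 2 2], max=7
Drop 5: O rot1 at col 3 lands with bottom-row=5; cleared 0 line(s) (total 0); column heights now [7 7 5 7 7 2 2], max=7

Answer: .......
.......
##.##..
##.##..
####...
.#.....
.#.....
.#..###
.#...#.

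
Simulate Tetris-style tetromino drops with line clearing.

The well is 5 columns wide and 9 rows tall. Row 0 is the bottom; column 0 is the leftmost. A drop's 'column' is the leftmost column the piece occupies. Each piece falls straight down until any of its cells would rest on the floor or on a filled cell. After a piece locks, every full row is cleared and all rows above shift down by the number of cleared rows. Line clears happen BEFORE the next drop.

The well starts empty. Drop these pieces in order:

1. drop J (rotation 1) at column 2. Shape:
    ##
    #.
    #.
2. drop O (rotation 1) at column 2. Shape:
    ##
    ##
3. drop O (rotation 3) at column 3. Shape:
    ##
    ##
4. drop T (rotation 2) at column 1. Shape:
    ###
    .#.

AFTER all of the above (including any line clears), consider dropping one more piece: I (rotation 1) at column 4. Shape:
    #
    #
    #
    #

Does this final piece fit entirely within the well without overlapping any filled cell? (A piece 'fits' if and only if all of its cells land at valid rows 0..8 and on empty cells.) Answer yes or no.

Answer: no

Derivation:
Drop 1: J rot1 at col 2 lands with bottom-row=0; cleared 0 line(s) (total 0); column heights now [0 0 3 3 0], max=3
Drop 2: O rot1 at col 2 lands with bottom-row=3; cleared 0 line(s) (total 0); column heights now [0 0 5 5 0], max=5
Drop 3: O rot3 at col 3 lands with bottom-row=5; cleared 0 line(s) (total 0); column heights now [0 0 5 7 7], max=7
Drop 4: T rot2 at col 1 lands with bottom-row=6; cleared 0 line(s) (total 0); column heights now [0 8 8 8 7], max=8
Test piece I rot1 at col 4 (width 1): heights before test = [0 8 8 8 7]; fits = False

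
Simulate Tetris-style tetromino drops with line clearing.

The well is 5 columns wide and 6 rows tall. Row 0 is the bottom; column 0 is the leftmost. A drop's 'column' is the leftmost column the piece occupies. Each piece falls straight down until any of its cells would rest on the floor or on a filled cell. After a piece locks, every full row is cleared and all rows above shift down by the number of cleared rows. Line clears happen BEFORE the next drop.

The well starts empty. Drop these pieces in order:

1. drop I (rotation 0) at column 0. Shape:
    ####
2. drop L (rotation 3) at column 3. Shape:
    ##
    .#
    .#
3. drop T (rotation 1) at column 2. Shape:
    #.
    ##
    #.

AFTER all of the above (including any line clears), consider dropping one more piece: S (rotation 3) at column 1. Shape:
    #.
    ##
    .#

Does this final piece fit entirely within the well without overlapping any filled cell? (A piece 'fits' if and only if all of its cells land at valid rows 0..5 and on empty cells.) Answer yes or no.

Answer: no

Derivation:
Drop 1: I rot0 at col 0 lands with bottom-row=0; cleared 0 line(s) (total 0); column heights now [1 1 1 1 0], max=1
Drop 2: L rot3 at col 3 lands with bottom-row=0; cleared 1 line(s) (total 1); column heights now [0 0 0 2 2], max=2
Drop 3: T rot1 at col 2 lands with bottom-row=1; cleared 0 line(s) (total 1); column heights now [0 0 4 3 2], max=4
Test piece S rot3 at col 1 (width 2): heights before test = [0 0 4 3 2]; fits = False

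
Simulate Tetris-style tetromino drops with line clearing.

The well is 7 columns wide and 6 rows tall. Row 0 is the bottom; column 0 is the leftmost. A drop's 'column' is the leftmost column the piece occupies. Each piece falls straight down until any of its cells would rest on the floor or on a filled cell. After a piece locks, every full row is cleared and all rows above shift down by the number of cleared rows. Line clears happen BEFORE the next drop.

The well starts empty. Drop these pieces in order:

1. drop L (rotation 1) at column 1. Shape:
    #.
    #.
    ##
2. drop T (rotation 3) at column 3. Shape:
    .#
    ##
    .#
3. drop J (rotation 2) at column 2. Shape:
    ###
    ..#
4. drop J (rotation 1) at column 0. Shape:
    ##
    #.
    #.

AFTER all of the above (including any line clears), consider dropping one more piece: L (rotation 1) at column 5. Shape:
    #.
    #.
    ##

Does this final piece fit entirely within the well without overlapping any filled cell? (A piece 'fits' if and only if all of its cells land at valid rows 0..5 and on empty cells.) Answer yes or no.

Answer: yes

Derivation:
Drop 1: L rot1 at col 1 lands with bottom-row=0; cleared 0 line(s) (total 0); column heights now [0 3 1 0 0 0 0], max=3
Drop 2: T rot3 at col 3 lands with bottom-row=0; cleared 0 line(s) (total 0); column heights now [0 3 1 2 3 0 0], max=3
Drop 3: J rot2 at col 2 lands with bottom-row=3; cleared 0 line(s) (total 0); column heights now [0 3 5 5 5 0 0], max=5
Drop 4: J rot1 at col 0 lands with bottom-row=1; cleared 0 line(s) (total 0); column heights now [4 4 5 5 5 0 0], max=5
Test piece L rot1 at col 5 (width 2): heights before test = [4 4 5 5 5 0 0]; fits = True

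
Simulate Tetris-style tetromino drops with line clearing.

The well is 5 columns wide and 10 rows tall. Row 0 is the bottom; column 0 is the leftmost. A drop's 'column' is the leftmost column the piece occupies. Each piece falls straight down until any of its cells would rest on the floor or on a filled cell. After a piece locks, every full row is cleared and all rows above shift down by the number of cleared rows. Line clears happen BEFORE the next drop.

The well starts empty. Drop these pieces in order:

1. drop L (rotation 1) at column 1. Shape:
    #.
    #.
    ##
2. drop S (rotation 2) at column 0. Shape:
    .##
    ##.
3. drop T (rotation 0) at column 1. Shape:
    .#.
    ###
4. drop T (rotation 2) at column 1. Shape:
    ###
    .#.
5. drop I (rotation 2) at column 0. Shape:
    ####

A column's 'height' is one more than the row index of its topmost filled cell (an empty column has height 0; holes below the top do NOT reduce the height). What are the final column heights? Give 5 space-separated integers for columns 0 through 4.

Answer: 10 10 10 10 0

Derivation:
Drop 1: L rot1 at col 1 lands with bottom-row=0; cleared 0 line(s) (total 0); column heights now [0 3 1 0 0], max=3
Drop 2: S rot2 at col 0 lands with bottom-row=3; cleared 0 line(s) (total 0); column heights now [4 5 5 0 0], max=5
Drop 3: T rot0 at col 1 lands with bottom-row=5; cleared 0 line(s) (total 0); column heights now [4 6 7 6 0], max=7
Drop 4: T rot2 at col 1 lands with bottom-row=7; cleared 0 line(s) (total 0); column heights now [4 9 9 9 0], max=9
Drop 5: I rot2 at col 0 lands with bottom-row=9; cleared 0 line(s) (total 0); column heights now [10 10 10 10 0], max=10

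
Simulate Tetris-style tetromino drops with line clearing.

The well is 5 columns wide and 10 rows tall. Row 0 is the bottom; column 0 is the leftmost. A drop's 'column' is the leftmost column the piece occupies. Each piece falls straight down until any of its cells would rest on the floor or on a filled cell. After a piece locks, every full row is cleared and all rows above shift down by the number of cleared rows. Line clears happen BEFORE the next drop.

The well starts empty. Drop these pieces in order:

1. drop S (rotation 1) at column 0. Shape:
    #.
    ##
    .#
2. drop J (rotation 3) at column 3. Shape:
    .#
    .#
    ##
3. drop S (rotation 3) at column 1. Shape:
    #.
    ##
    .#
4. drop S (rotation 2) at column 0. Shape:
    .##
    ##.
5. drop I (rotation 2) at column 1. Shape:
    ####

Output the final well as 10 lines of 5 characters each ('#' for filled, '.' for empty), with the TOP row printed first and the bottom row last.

Answer: .....
.....
.....
.####
.##..
##...
.#...
###.#
###.#
.#.##

Derivation:
Drop 1: S rot1 at col 0 lands with bottom-row=0; cleared 0 line(s) (total 0); column heights now [3 2 0 0 0], max=3
Drop 2: J rot3 at col 3 lands with bottom-row=0; cleared 0 line(s) (total 0); column heights now [3 2 0 1 3], max=3
Drop 3: S rot3 at col 1 lands with bottom-row=1; cleared 0 line(s) (total 0); column heights now [3 4 3 1 3], max=4
Drop 4: S rot2 at col 0 lands with bottom-row=4; cleared 0 line(s) (total 0); column heights now [5 6 6 1 3], max=6
Drop 5: I rot2 at col 1 lands with bottom-row=6; cleared 0 line(s) (total 0); column heights now [5 7 7 7 7], max=7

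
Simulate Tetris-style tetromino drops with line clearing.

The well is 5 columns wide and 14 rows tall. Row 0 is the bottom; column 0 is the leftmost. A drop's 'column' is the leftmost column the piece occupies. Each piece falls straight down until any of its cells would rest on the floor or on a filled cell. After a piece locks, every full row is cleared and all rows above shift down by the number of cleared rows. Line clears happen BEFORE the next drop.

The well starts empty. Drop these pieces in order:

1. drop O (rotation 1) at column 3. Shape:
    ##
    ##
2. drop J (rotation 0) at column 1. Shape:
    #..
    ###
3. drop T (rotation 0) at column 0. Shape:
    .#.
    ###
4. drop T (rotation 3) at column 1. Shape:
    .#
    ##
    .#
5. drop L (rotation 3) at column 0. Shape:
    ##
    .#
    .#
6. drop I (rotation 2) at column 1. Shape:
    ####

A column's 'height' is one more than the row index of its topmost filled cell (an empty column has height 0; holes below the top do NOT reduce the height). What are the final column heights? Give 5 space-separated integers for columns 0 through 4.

Drop 1: O rot1 at col 3 lands with bottom-row=0; cleared 0 line(s) (total 0); column heights now [0 0 0 2 2], max=2
Drop 2: J rot0 at col 1 lands with bottom-row=2; cleared 0 line(s) (total 0); column heights now [0 4 3 3 2], max=4
Drop 3: T rot0 at col 0 lands with bottom-row=4; cleared 0 line(s) (total 0); column heights now [5 6 5 3 2], max=6
Drop 4: T rot3 at col 1 lands with bottom-row=5; cleared 0 line(s) (total 0); column heights now [5 7 8 3 2], max=8
Drop 5: L rot3 at col 0 lands with bottom-row=7; cleared 0 line(s) (total 0); column heights now [10 10 8 3 2], max=10
Drop 6: I rot2 at col 1 lands with bottom-row=10; cleared 0 line(s) (total 0); column heights now [10 11 11 11 11], max=11

Answer: 10 11 11 11 11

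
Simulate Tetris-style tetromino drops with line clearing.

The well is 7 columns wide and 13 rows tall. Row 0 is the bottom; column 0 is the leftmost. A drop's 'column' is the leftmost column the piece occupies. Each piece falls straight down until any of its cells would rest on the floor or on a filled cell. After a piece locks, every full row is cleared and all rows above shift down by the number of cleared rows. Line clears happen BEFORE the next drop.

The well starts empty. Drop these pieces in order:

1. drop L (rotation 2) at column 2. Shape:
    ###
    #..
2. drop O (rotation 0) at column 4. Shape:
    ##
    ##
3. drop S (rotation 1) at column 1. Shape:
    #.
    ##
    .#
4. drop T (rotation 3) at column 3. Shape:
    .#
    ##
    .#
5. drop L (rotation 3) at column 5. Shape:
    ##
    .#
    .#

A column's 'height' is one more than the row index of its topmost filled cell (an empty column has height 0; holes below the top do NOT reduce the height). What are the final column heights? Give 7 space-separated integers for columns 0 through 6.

Answer: 0 5 4 6 7 5 5

Derivation:
Drop 1: L rot2 at col 2 lands with bottom-row=0; cleared 0 line(s) (total 0); column heights now [0 0 2 2 2 0 0], max=2
Drop 2: O rot0 at col 4 lands with bottom-row=2; cleared 0 line(s) (total 0); column heights now [0 0 2 2 4 4 0], max=4
Drop 3: S rot1 at col 1 lands with bottom-row=2; cleared 0 line(s) (total 0); column heights now [0 5 4 2 4 4 0], max=5
Drop 4: T rot3 at col 3 lands with bottom-row=4; cleared 0 line(s) (total 0); column heights now [0 5 4 6 7 4 0], max=7
Drop 5: L rot3 at col 5 lands with bottom-row=2; cleared 0 line(s) (total 0); column heights now [0 5 4 6 7 5 5], max=7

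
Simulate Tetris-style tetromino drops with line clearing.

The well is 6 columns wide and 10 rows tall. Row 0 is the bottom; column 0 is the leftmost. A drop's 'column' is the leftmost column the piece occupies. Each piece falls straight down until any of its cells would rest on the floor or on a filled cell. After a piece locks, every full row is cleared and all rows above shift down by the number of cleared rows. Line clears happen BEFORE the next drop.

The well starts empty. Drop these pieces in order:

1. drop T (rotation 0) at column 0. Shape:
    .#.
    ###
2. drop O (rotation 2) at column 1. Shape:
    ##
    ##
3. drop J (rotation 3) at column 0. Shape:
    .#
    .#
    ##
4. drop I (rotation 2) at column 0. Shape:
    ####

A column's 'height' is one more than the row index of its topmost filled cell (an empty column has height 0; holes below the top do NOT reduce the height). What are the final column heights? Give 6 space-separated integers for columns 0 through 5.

Answer: 8 8 8 8 0 0

Derivation:
Drop 1: T rot0 at col 0 lands with bottom-row=0; cleared 0 line(s) (total 0); column heights now [1 2 1 0 0 0], max=2
Drop 2: O rot2 at col 1 lands with bottom-row=2; cleared 0 line(s) (total 0); column heights now [1 4 4 0 0 0], max=4
Drop 3: J rot3 at col 0 lands with bottom-row=4; cleared 0 line(s) (total 0); column heights now [5 7 4 0 0 0], max=7
Drop 4: I rot2 at col 0 lands with bottom-row=7; cleared 0 line(s) (total 0); column heights now [8 8 8 8 0 0], max=8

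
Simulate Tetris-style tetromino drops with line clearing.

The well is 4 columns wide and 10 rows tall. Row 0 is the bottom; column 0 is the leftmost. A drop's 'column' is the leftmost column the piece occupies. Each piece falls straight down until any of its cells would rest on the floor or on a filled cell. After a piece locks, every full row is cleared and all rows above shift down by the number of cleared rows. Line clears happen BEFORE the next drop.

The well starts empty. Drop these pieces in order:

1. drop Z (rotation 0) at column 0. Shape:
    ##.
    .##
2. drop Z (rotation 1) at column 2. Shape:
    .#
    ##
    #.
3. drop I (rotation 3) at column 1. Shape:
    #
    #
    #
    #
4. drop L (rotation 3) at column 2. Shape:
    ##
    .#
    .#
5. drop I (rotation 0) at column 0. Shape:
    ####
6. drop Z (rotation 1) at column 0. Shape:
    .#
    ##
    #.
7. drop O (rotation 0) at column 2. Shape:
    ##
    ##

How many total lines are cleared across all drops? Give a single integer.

Drop 1: Z rot0 at col 0 lands with bottom-row=0; cleared 0 line(s) (total 0); column heights now [2 2 1 0], max=2
Drop 2: Z rot1 at col 2 lands with bottom-row=1; cleared 0 line(s) (total 0); column heights now [2 2 3 4], max=4
Drop 3: I rot3 at col 1 lands with bottom-row=2; cleared 0 line(s) (total 0); column heights now [2 6 3 4], max=6
Drop 4: L rot3 at col 2 lands with bottom-row=4; cleared 0 line(s) (total 0); column heights now [2 6 7 7], max=7
Drop 5: I rot0 at col 0 lands with bottom-row=7; cleared 1 line(s) (total 1); column heights now [2 6 7 7], max=7
Drop 6: Z rot1 at col 0 lands with bottom-row=5; cleared 1 line(s) (total 2); column heights now [6 7 3 6], max=7
Drop 7: O rot0 at col 2 lands with bottom-row=6; cleared 0 line(s) (total 2); column heights now [6 7 8 8], max=8

Answer: 2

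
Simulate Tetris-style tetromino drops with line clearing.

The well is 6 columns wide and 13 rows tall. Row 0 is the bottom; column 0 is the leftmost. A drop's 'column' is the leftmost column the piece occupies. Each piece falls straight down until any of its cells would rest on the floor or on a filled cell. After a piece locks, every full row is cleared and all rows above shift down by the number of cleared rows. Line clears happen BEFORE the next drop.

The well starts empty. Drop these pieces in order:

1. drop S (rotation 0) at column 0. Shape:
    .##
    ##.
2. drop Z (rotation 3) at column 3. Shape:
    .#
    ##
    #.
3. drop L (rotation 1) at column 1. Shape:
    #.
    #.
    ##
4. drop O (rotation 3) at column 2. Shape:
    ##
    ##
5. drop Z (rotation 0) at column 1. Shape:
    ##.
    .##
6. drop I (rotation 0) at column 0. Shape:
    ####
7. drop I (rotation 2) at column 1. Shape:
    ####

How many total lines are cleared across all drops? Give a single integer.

Drop 1: S rot0 at col 0 lands with bottom-row=0; cleared 0 line(s) (total 0); column heights now [1 2 2 0 0 0], max=2
Drop 2: Z rot3 at col 3 lands with bottom-row=0; cleared 0 line(s) (total 0); column heights now [1 2 2 2 3 0], max=3
Drop 3: L rot1 at col 1 lands with bottom-row=2; cleared 0 line(s) (total 0); column heights now [1 5 3 2 3 0], max=5
Drop 4: O rot3 at col 2 lands with bottom-row=3; cleared 0 line(s) (total 0); column heights now [1 5 5 5 3 0], max=5
Drop 5: Z rot0 at col 1 lands with bottom-row=5; cleared 0 line(s) (total 0); column heights now [1 7 7 6 3 0], max=7
Drop 6: I rot0 at col 0 lands with bottom-row=7; cleared 0 line(s) (total 0); column heights now [8 8 8 8 3 0], max=8
Drop 7: I rot2 at col 1 lands with bottom-row=8; cleared 0 line(s) (total 0); column heights now [8 9 9 9 9 0], max=9

Answer: 0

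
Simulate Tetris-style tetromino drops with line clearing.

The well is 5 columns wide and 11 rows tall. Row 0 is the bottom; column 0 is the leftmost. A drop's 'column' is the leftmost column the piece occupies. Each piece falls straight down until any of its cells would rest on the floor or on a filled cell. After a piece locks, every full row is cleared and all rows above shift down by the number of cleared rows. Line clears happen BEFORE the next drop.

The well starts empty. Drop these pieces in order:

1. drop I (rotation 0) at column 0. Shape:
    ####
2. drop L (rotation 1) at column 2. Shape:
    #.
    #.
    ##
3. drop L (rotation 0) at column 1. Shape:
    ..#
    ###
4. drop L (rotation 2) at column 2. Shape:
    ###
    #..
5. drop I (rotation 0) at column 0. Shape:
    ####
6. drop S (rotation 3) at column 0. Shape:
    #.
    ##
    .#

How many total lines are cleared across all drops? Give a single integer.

Drop 1: I rot0 at col 0 lands with bottom-row=0; cleared 0 line(s) (total 0); column heights now [1 1 1 1 0], max=1
Drop 2: L rot1 at col 2 lands with bottom-row=1; cleared 0 line(s) (total 0); column heights now [1 1 4 2 0], max=4
Drop 3: L rot0 at col 1 lands with bottom-row=4; cleared 0 line(s) (total 0); column heights now [1 5 5 6 0], max=6
Drop 4: L rot2 at col 2 lands with bottom-row=5; cleared 0 line(s) (total 0); column heights now [1 5 7 7 7], max=7
Drop 5: I rot0 at col 0 lands with bottom-row=7; cleared 0 line(s) (total 0); column heights now [8 8 8 8 7], max=8
Drop 6: S rot3 at col 0 lands with bottom-row=8; cleared 0 line(s) (total 0); column heights now [11 10 8 8 7], max=11

Answer: 0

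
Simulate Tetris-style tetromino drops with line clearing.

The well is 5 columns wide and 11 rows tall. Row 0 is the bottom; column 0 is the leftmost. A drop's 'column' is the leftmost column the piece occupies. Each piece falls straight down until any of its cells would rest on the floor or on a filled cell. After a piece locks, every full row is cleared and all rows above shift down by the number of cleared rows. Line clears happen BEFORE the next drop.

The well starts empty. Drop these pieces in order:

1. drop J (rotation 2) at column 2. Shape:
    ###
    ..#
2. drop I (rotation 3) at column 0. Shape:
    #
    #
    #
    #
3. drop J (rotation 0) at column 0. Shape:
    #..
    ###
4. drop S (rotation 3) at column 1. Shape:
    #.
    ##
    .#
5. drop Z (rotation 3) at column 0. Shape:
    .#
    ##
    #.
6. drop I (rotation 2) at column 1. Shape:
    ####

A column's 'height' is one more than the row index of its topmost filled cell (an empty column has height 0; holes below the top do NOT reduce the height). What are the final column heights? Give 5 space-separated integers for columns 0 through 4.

Drop 1: J rot2 at col 2 lands with bottom-row=0; cleared 0 line(s) (total 0); column heights now [0 0 2 2 2], max=2
Drop 2: I rot3 at col 0 lands with bottom-row=0; cleared 0 line(s) (total 0); column heights now [4 0 2 2 2], max=4
Drop 3: J rot0 at col 0 lands with bottom-row=4; cleared 0 line(s) (total 0); column heights now [6 5 5 2 2], max=6
Drop 4: S rot3 at col 1 lands with bottom-row=5; cleared 0 line(s) (total 0); column heights now [6 8 7 2 2], max=8
Drop 5: Z rot3 at col 0 lands with bottom-row=7; cleared 0 line(s) (total 0); column heights now [9 10 7 2 2], max=10
Drop 6: I rot2 at col 1 lands with bottom-row=10; cleared 0 line(s) (total 0); column heights now [9 11 11 11 11], max=11

Answer: 9 11 11 11 11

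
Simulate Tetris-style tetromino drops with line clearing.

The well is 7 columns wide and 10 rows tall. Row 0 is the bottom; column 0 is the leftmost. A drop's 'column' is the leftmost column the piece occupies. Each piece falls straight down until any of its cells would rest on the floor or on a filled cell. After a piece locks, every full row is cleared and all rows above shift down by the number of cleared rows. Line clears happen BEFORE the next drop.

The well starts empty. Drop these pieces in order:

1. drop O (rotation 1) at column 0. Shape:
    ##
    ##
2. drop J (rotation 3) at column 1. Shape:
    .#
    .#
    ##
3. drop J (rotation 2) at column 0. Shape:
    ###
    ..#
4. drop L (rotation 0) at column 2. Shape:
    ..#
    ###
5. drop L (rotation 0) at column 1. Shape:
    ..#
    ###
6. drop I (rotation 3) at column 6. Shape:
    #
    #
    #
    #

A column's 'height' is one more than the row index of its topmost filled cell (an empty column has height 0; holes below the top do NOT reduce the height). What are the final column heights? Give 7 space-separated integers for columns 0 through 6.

Drop 1: O rot1 at col 0 lands with bottom-row=0; cleared 0 line(s) (total 0); column heights now [2 2 0 0 0 0 0], max=2
Drop 2: J rot3 at col 1 lands with bottom-row=2; cleared 0 line(s) (total 0); column heights now [2 3 5 0 0 0 0], max=5
Drop 3: J rot2 at col 0 lands with bottom-row=5; cleared 0 line(s) (total 0); column heights now [7 7 7 0 0 0 0], max=7
Drop 4: L rot0 at col 2 lands with bottom-row=7; cleared 0 line(s) (total 0); column heights now [7 7 8 8 9 0 0], max=9
Drop 5: L rot0 at col 1 lands with bottom-row=8; cleared 0 line(s) (total 0); column heights now [7 9 9 10 9 0 0], max=10
Drop 6: I rot3 at col 6 lands with bottom-row=0; cleared 0 line(s) (total 0); column heights now [7 9 9 10 9 0 4], max=10

Answer: 7 9 9 10 9 0 4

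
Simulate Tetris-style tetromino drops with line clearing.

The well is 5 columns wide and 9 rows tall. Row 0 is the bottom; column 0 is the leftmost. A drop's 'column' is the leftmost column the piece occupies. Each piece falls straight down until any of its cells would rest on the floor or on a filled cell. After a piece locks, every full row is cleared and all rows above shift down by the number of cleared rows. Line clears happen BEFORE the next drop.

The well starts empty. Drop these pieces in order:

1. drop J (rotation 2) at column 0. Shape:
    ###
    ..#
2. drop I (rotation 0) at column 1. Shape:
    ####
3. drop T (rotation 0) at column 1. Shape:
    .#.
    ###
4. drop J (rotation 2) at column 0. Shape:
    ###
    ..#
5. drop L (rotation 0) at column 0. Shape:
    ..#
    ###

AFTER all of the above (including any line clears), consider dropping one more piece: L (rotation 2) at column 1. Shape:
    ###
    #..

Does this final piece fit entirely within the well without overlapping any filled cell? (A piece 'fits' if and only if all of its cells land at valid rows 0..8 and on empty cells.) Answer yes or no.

Answer: no

Derivation:
Drop 1: J rot2 at col 0 lands with bottom-row=0; cleared 0 line(s) (total 0); column heights now [2 2 2 0 0], max=2
Drop 2: I rot0 at col 1 lands with bottom-row=2; cleared 0 line(s) (total 0); column heights now [2 3 3 3 3], max=3
Drop 3: T rot0 at col 1 lands with bottom-row=3; cleared 0 line(s) (total 0); column heights now [2 4 5 4 3], max=5
Drop 4: J rot2 at col 0 lands with bottom-row=5; cleared 0 line(s) (total 0); column heights now [7 7 7 4 3], max=7
Drop 5: L rot0 at col 0 lands with bottom-row=7; cleared 0 line(s) (total 0); column heights now [8 8 9 4 3], max=9
Test piece L rot2 at col 1 (width 3): heights before test = [8 8 9 4 3]; fits = False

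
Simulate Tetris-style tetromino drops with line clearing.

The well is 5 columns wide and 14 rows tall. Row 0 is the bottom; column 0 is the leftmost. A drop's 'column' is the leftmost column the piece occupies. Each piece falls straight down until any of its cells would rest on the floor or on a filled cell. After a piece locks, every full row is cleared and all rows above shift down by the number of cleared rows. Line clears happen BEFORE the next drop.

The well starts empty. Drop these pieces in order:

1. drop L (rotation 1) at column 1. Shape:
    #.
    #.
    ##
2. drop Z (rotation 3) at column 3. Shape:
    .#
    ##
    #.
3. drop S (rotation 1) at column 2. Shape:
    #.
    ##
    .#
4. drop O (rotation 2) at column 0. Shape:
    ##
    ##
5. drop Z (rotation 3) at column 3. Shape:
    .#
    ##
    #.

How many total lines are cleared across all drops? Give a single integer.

Answer: 0

Derivation:
Drop 1: L rot1 at col 1 lands with bottom-row=0; cleared 0 line(s) (total 0); column heights now [0 3 1 0 0], max=3
Drop 2: Z rot3 at col 3 lands with bottom-row=0; cleared 0 line(s) (total 0); column heights now [0 3 1 2 3], max=3
Drop 3: S rot1 at col 2 lands with bottom-row=2; cleared 0 line(s) (total 0); column heights now [0 3 5 4 3], max=5
Drop 4: O rot2 at col 0 lands with bottom-row=3; cleared 0 line(s) (total 0); column heights now [5 5 5 4 3], max=5
Drop 5: Z rot3 at col 3 lands with bottom-row=4; cleared 0 line(s) (total 0); column heights now [5 5 5 6 7], max=7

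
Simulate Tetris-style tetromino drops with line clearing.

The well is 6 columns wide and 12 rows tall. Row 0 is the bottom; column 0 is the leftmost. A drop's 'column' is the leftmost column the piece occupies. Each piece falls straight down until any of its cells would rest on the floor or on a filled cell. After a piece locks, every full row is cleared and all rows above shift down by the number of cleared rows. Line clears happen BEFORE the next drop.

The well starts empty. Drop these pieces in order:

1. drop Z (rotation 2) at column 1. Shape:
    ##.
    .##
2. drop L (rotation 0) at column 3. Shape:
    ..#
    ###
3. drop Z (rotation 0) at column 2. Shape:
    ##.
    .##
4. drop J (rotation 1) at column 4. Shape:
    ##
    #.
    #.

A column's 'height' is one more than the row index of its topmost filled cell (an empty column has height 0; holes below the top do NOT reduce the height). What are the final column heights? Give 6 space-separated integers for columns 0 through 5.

Drop 1: Z rot2 at col 1 lands with bottom-row=0; cleared 0 line(s) (total 0); column heights now [0 2 2 1 0 0], max=2
Drop 2: L rot0 at col 3 lands with bottom-row=1; cleared 0 line(s) (total 0); column heights now [0 2 2 2 2 3], max=3
Drop 3: Z rot0 at col 2 lands with bottom-row=2; cleared 0 line(s) (total 0); column heights now [0 2 4 4 3 3], max=4
Drop 4: J rot1 at col 4 lands with bottom-row=3; cleared 0 line(s) (total 0); column heights now [0 2 4 4 6 6], max=6

Answer: 0 2 4 4 6 6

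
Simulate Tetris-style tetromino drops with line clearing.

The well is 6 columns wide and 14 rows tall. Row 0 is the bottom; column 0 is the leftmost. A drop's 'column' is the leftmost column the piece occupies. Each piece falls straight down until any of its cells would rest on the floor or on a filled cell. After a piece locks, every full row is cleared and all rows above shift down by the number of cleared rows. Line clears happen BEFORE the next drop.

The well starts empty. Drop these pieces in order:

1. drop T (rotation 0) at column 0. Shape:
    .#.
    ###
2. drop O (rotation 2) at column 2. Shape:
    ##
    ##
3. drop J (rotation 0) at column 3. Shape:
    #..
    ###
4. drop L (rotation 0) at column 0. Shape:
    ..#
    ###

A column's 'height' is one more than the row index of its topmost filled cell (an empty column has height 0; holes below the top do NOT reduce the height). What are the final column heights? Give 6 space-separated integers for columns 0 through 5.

Drop 1: T rot0 at col 0 lands with bottom-row=0; cleared 0 line(s) (total 0); column heights now [1 2 1 0 0 0], max=2
Drop 2: O rot2 at col 2 lands with bottom-row=1; cleared 0 line(s) (total 0); column heights now [1 2 3 3 0 0], max=3
Drop 3: J rot0 at col 3 lands with bottom-row=3; cleared 0 line(s) (total 0); column heights now [1 2 3 5 4 4], max=5
Drop 4: L rot0 at col 0 lands with bottom-row=3; cleared 1 line(s) (total 1); column heights now [1 2 4 4 0 0], max=4

Answer: 1 2 4 4 0 0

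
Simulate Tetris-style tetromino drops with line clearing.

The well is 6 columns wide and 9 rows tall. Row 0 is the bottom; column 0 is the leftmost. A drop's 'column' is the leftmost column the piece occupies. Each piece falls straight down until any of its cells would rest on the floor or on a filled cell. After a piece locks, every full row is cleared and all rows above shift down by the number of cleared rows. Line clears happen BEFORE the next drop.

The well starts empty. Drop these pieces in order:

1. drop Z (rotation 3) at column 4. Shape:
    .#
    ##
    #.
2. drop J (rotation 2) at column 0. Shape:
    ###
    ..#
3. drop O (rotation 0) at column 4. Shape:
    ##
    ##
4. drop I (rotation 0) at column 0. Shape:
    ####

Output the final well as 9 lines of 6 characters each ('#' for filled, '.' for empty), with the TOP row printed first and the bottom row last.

Drop 1: Z rot3 at col 4 lands with bottom-row=0; cleared 0 line(s) (total 0); column heights now [0 0 0 0 2 3], max=3
Drop 2: J rot2 at col 0 lands with bottom-row=0; cleared 0 line(s) (total 0); column heights now [2 2 2 0 2 3], max=3
Drop 3: O rot0 at col 4 lands with bottom-row=3; cleared 0 line(s) (total 0); column heights now [2 2 2 0 5 5], max=5
Drop 4: I rot0 at col 0 lands with bottom-row=2; cleared 0 line(s) (total 0); column heights now [3 3 3 3 5 5], max=5

Answer: ......
......
......
......
....##
....##
####.#
###.##
..#.#.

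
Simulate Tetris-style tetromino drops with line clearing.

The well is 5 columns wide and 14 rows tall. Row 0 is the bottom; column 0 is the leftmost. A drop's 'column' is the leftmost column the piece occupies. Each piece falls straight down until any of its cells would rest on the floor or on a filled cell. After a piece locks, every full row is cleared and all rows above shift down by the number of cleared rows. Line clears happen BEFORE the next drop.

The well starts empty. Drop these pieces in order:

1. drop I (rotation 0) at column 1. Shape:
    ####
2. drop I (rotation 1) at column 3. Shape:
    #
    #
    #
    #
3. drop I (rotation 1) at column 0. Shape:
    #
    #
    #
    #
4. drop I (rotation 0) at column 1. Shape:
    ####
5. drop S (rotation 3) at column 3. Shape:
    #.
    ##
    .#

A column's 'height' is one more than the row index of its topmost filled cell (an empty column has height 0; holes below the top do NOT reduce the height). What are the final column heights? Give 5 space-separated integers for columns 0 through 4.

Answer: 3 5 5 8 7

Derivation:
Drop 1: I rot0 at col 1 lands with bottom-row=0; cleared 0 line(s) (total 0); column heights now [0 1 1 1 1], max=1
Drop 2: I rot1 at col 3 lands with bottom-row=1; cleared 0 line(s) (total 0); column heights now [0 1 1 5 1], max=5
Drop 3: I rot1 at col 0 lands with bottom-row=0; cleared 1 line(s) (total 1); column heights now [3 0 0 4 0], max=4
Drop 4: I rot0 at col 1 lands with bottom-row=4; cleared 0 line(s) (total 1); column heights now [3 5 5 5 5], max=5
Drop 5: S rot3 at col 3 lands with bottom-row=5; cleared 0 line(s) (total 1); column heights now [3 5 5 8 7], max=8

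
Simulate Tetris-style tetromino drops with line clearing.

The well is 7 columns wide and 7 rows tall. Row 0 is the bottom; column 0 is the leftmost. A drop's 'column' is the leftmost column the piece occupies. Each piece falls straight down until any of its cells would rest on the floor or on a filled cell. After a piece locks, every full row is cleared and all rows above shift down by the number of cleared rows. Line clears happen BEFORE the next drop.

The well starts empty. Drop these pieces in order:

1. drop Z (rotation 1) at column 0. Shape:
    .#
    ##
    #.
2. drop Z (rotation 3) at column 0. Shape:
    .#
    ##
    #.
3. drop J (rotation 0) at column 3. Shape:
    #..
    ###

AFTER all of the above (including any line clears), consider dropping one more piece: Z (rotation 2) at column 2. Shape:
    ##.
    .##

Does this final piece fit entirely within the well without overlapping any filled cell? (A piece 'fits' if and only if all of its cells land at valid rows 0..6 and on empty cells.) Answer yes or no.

Drop 1: Z rot1 at col 0 lands with bottom-row=0; cleared 0 line(s) (total 0); column heights now [2 3 0 0 0 0 0], max=3
Drop 2: Z rot3 at col 0 lands with bottom-row=2; cleared 0 line(s) (total 0); column heights now [4 5 0 0 0 0 0], max=5
Drop 3: J rot0 at col 3 lands with bottom-row=0; cleared 0 line(s) (total 0); column heights now [4 5 0 2 1 1 0], max=5
Test piece Z rot2 at col 2 (width 3): heights before test = [4 5 0 2 1 1 0]; fits = True

Answer: yes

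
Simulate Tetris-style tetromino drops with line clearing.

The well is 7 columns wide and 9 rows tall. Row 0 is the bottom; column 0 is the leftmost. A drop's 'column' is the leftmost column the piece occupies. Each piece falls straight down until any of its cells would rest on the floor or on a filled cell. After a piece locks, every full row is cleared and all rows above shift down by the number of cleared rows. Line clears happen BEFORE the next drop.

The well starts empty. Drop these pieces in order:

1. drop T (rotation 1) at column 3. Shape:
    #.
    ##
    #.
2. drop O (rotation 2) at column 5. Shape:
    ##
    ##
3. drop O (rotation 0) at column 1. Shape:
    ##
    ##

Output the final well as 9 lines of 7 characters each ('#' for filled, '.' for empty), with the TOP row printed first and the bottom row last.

Drop 1: T rot1 at col 3 lands with bottom-row=0; cleared 0 line(s) (total 0); column heights now [0 0 0 3 2 0 0], max=3
Drop 2: O rot2 at col 5 lands with bottom-row=0; cleared 0 line(s) (total 0); column heights now [0 0 0 3 2 2 2], max=3
Drop 3: O rot0 at col 1 lands with bottom-row=0; cleared 0 line(s) (total 0); column heights now [0 2 2 3 2 2 2], max=3

Answer: .......
.......
.......
.......
.......
.......
...#...
.######
.###.##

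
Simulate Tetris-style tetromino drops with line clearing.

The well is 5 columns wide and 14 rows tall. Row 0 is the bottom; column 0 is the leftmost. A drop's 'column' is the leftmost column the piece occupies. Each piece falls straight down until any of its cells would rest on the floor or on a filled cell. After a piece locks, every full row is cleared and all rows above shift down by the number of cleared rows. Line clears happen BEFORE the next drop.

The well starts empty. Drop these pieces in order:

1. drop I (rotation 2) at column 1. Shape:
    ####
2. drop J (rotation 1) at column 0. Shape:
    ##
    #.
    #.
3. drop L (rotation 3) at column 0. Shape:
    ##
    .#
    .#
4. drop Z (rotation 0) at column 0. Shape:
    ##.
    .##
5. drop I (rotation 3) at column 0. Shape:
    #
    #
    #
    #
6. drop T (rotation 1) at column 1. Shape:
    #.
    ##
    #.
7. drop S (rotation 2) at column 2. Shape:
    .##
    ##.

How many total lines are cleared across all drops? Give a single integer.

Drop 1: I rot2 at col 1 lands with bottom-row=0; cleared 0 line(s) (total 0); column heights now [0 1 1 1 1], max=1
Drop 2: J rot1 at col 0 lands with bottom-row=0; cleared 1 line(s) (total 1); column heights now [2 2 0 0 0], max=2
Drop 3: L rot3 at col 0 lands with bottom-row=2; cleared 0 line(s) (total 1); column heights now [5 5 0 0 0], max=5
Drop 4: Z rot0 at col 0 lands with bottom-row=5; cleared 0 line(s) (total 1); column heights now [7 7 6 0 0], max=7
Drop 5: I rot3 at col 0 lands with bottom-row=7; cleared 0 line(s) (total 1); column heights now [11 7 6 0 0], max=11
Drop 6: T rot1 at col 1 lands with bottom-row=7; cleared 0 line(s) (total 1); column heights now [11 10 9 0 0], max=11
Drop 7: S rot2 at col 2 lands with bottom-row=9; cleared 0 line(s) (total 1); column heights now [11 10 10 11 11], max=11

Answer: 1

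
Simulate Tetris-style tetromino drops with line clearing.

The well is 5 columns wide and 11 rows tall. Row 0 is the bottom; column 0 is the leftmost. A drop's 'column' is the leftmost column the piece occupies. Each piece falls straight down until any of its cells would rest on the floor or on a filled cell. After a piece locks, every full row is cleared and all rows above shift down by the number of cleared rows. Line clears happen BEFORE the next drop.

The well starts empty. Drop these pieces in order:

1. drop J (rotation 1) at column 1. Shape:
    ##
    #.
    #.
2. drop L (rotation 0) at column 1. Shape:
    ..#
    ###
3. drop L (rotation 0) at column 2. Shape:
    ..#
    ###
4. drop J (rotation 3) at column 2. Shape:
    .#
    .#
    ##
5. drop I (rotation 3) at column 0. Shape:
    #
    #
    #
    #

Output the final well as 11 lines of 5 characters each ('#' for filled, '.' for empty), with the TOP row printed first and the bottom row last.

Answer: .....
.....
...#.
...#.
..###
..###
...#.
####.
###..
##...
##...

Derivation:
Drop 1: J rot1 at col 1 lands with bottom-row=0; cleared 0 line(s) (total 0); column heights now [0 3 3 0 0], max=3
Drop 2: L rot0 at col 1 lands with bottom-row=3; cleared 0 line(s) (total 0); column heights now [0 4 4 5 0], max=5
Drop 3: L rot0 at col 2 lands with bottom-row=5; cleared 0 line(s) (total 0); column heights now [0 4 6 6 7], max=7
Drop 4: J rot3 at col 2 lands with bottom-row=6; cleared 0 line(s) (total 0); column heights now [0 4 7 9 7], max=9
Drop 5: I rot3 at col 0 lands with bottom-row=0; cleared 0 line(s) (total 0); column heights now [4 4 7 9 7], max=9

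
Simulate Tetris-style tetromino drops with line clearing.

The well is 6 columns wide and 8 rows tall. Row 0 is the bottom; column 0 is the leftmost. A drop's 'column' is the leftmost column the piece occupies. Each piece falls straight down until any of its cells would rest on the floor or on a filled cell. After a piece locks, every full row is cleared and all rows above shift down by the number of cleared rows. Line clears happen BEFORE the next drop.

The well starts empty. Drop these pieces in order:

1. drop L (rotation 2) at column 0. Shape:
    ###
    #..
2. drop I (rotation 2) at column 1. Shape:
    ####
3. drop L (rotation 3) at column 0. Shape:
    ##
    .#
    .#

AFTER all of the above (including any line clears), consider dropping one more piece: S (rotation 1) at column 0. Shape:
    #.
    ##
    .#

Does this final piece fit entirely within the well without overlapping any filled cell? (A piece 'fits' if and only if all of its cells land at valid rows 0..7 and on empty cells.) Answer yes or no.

Drop 1: L rot2 at col 0 lands with bottom-row=0; cleared 0 line(s) (total 0); column heights now [2 2 2 0 0 0], max=2
Drop 2: I rot2 at col 1 lands with bottom-row=2; cleared 0 line(s) (total 0); column heights now [2 3 3 3 3 0], max=3
Drop 3: L rot3 at col 0 lands with bottom-row=3; cleared 0 line(s) (total 0); column heights now [6 6 3 3 3 0], max=6
Test piece S rot1 at col 0 (width 2): heights before test = [6 6 3 3 3 0]; fits = False

Answer: no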